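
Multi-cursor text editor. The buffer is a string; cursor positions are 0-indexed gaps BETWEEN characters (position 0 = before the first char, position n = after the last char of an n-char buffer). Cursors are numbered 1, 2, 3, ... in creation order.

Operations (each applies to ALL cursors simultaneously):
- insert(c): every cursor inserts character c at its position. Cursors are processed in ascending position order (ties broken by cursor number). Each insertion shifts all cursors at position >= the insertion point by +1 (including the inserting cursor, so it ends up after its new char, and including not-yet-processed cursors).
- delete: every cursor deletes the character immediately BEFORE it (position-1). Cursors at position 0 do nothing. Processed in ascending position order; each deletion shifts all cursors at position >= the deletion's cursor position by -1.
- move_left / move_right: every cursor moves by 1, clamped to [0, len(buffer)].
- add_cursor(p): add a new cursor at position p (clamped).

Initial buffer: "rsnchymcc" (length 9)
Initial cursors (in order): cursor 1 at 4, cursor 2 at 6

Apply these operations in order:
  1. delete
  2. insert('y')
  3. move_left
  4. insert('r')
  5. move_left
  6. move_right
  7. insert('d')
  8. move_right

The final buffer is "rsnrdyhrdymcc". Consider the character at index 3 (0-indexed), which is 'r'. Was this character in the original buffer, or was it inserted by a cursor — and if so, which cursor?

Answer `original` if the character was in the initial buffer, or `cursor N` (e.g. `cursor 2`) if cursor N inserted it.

After op 1 (delete): buffer="rsnhmcc" (len 7), cursors c1@3 c2@4, authorship .......
After op 2 (insert('y')): buffer="rsnyhymcc" (len 9), cursors c1@4 c2@6, authorship ...1.2...
After op 3 (move_left): buffer="rsnyhymcc" (len 9), cursors c1@3 c2@5, authorship ...1.2...
After op 4 (insert('r')): buffer="rsnryhrymcc" (len 11), cursors c1@4 c2@7, authorship ...11.22...
After op 5 (move_left): buffer="rsnryhrymcc" (len 11), cursors c1@3 c2@6, authorship ...11.22...
After op 6 (move_right): buffer="rsnryhrymcc" (len 11), cursors c1@4 c2@7, authorship ...11.22...
After op 7 (insert('d')): buffer="rsnrdyhrdymcc" (len 13), cursors c1@5 c2@9, authorship ...111.222...
After op 8 (move_right): buffer="rsnrdyhrdymcc" (len 13), cursors c1@6 c2@10, authorship ...111.222...
Authorship (.=original, N=cursor N): . . . 1 1 1 . 2 2 2 . . .
Index 3: author = 1

Answer: cursor 1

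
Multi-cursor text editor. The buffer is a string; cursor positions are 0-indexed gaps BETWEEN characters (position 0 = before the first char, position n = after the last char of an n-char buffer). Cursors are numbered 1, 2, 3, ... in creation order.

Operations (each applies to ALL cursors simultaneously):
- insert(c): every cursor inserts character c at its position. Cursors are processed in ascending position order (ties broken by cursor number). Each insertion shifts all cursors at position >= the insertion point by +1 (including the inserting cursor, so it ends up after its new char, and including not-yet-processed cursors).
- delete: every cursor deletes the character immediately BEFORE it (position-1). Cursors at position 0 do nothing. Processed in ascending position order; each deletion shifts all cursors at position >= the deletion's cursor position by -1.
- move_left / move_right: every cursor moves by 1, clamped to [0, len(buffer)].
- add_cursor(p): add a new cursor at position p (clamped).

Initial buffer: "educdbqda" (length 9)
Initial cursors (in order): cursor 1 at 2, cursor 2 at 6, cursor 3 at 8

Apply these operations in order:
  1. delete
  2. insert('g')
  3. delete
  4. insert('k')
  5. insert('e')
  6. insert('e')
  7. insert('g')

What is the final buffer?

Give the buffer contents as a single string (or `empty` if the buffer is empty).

After op 1 (delete): buffer="eucdqa" (len 6), cursors c1@1 c2@4 c3@5, authorship ......
After op 2 (insert('g')): buffer="egucdgqga" (len 9), cursors c1@2 c2@6 c3@8, authorship .1...2.3.
After op 3 (delete): buffer="eucdqa" (len 6), cursors c1@1 c2@4 c3@5, authorship ......
After op 4 (insert('k')): buffer="ekucdkqka" (len 9), cursors c1@2 c2@6 c3@8, authorship .1...2.3.
After op 5 (insert('e')): buffer="ekeucdkeqkea" (len 12), cursors c1@3 c2@8 c3@11, authorship .11...22.33.
After op 6 (insert('e')): buffer="ekeeucdkeeqkeea" (len 15), cursors c1@4 c2@10 c3@14, authorship .111...222.333.
After op 7 (insert('g')): buffer="ekeegucdkeegqkeega" (len 18), cursors c1@5 c2@12 c3@17, authorship .1111...2222.3333.

Answer: ekeegucdkeegqkeega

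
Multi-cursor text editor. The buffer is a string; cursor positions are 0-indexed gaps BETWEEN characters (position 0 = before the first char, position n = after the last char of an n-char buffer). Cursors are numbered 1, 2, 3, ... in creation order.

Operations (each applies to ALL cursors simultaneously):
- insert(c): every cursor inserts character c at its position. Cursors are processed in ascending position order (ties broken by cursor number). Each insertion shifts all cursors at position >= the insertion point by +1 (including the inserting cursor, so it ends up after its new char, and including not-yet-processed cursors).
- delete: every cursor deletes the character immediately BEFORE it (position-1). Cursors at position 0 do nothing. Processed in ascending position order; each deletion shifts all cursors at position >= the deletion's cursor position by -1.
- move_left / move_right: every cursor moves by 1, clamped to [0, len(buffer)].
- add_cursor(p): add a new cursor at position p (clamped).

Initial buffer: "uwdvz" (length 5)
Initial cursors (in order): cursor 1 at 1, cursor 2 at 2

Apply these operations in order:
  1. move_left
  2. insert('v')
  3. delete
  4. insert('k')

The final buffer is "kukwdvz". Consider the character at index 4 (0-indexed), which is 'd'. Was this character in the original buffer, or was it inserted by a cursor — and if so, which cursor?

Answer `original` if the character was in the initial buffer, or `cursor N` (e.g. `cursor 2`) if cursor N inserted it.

Answer: original

Derivation:
After op 1 (move_left): buffer="uwdvz" (len 5), cursors c1@0 c2@1, authorship .....
After op 2 (insert('v')): buffer="vuvwdvz" (len 7), cursors c1@1 c2@3, authorship 1.2....
After op 3 (delete): buffer="uwdvz" (len 5), cursors c1@0 c2@1, authorship .....
After op 4 (insert('k')): buffer="kukwdvz" (len 7), cursors c1@1 c2@3, authorship 1.2....
Authorship (.=original, N=cursor N): 1 . 2 . . . .
Index 4: author = original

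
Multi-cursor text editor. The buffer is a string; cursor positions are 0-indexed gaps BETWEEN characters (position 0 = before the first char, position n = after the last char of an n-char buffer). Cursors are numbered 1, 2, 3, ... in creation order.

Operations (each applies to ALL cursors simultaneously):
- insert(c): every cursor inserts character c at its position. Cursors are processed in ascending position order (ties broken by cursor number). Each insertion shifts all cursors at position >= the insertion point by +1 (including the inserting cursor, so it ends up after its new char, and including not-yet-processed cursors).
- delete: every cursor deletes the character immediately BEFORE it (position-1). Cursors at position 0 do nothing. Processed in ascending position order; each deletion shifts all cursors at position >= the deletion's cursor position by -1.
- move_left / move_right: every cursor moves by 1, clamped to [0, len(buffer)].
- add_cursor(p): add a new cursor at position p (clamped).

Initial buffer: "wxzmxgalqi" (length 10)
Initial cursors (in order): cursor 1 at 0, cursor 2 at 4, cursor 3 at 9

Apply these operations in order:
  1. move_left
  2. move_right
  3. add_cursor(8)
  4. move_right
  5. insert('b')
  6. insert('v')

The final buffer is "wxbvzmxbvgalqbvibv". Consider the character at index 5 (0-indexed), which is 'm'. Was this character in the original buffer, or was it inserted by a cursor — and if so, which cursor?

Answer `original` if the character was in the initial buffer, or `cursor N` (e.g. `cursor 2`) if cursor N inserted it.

Answer: original

Derivation:
After op 1 (move_left): buffer="wxzmxgalqi" (len 10), cursors c1@0 c2@3 c3@8, authorship ..........
After op 2 (move_right): buffer="wxzmxgalqi" (len 10), cursors c1@1 c2@4 c3@9, authorship ..........
After op 3 (add_cursor(8)): buffer="wxzmxgalqi" (len 10), cursors c1@1 c2@4 c4@8 c3@9, authorship ..........
After op 4 (move_right): buffer="wxzmxgalqi" (len 10), cursors c1@2 c2@5 c4@9 c3@10, authorship ..........
After op 5 (insert('b')): buffer="wxbzmxbgalqbib" (len 14), cursors c1@3 c2@7 c4@12 c3@14, authorship ..1...2....4.3
After op 6 (insert('v')): buffer="wxbvzmxbvgalqbvibv" (len 18), cursors c1@4 c2@9 c4@15 c3@18, authorship ..11...22....44.33
Authorship (.=original, N=cursor N): . . 1 1 . . . 2 2 . . . . 4 4 . 3 3
Index 5: author = original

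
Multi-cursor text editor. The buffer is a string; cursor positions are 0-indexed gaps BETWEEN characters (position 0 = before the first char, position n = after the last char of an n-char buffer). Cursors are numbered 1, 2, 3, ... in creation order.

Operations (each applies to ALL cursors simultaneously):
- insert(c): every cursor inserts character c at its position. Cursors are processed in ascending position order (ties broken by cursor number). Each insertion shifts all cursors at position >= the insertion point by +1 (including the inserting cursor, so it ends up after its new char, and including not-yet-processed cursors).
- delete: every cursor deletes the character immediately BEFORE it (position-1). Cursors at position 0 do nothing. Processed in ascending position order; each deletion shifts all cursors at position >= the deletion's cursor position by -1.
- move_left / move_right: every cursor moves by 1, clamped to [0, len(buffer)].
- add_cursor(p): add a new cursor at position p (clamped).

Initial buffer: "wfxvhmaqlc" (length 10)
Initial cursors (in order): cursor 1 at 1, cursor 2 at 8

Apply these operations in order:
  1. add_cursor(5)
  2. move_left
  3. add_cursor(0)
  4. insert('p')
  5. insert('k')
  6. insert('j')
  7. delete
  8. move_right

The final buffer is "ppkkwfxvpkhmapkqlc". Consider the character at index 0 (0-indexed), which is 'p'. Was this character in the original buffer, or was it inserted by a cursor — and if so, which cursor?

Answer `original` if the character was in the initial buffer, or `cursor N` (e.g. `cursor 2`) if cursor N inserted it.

Answer: cursor 1

Derivation:
After op 1 (add_cursor(5)): buffer="wfxvhmaqlc" (len 10), cursors c1@1 c3@5 c2@8, authorship ..........
After op 2 (move_left): buffer="wfxvhmaqlc" (len 10), cursors c1@0 c3@4 c2@7, authorship ..........
After op 3 (add_cursor(0)): buffer="wfxvhmaqlc" (len 10), cursors c1@0 c4@0 c3@4 c2@7, authorship ..........
After op 4 (insert('p')): buffer="ppwfxvphmapqlc" (len 14), cursors c1@2 c4@2 c3@7 c2@11, authorship 14....3...2...
After op 5 (insert('k')): buffer="ppkkwfxvpkhmapkqlc" (len 18), cursors c1@4 c4@4 c3@10 c2@15, authorship 1414....33...22...
After op 6 (insert('j')): buffer="ppkkjjwfxvpkjhmapkjqlc" (len 22), cursors c1@6 c4@6 c3@13 c2@19, authorship 141414....333...222...
After op 7 (delete): buffer="ppkkwfxvpkhmapkqlc" (len 18), cursors c1@4 c4@4 c3@10 c2@15, authorship 1414....33...22...
After op 8 (move_right): buffer="ppkkwfxvpkhmapkqlc" (len 18), cursors c1@5 c4@5 c3@11 c2@16, authorship 1414....33...22...
Authorship (.=original, N=cursor N): 1 4 1 4 . . . . 3 3 . . . 2 2 . . .
Index 0: author = 1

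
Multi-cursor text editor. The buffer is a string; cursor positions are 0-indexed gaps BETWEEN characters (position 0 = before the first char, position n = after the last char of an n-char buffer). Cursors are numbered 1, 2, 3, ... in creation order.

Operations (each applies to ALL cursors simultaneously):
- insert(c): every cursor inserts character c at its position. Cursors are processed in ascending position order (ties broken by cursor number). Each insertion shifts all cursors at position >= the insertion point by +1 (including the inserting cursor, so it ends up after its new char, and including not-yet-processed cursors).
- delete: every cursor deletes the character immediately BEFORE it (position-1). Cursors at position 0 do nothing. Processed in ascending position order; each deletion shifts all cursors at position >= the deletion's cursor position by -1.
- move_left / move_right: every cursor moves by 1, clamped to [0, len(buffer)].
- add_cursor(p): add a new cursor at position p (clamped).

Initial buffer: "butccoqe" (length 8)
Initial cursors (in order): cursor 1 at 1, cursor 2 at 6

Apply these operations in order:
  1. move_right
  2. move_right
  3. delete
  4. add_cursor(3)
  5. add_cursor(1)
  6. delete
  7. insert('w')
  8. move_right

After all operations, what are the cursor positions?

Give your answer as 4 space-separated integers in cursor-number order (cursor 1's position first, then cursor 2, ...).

Answer: 4 6 4 4

Derivation:
After op 1 (move_right): buffer="butccoqe" (len 8), cursors c1@2 c2@7, authorship ........
After op 2 (move_right): buffer="butccoqe" (len 8), cursors c1@3 c2@8, authorship ........
After op 3 (delete): buffer="buccoq" (len 6), cursors c1@2 c2@6, authorship ......
After op 4 (add_cursor(3)): buffer="buccoq" (len 6), cursors c1@2 c3@3 c2@6, authorship ......
After op 5 (add_cursor(1)): buffer="buccoq" (len 6), cursors c4@1 c1@2 c3@3 c2@6, authorship ......
After op 6 (delete): buffer="co" (len 2), cursors c1@0 c3@0 c4@0 c2@2, authorship ..
After op 7 (insert('w')): buffer="wwwcow" (len 6), cursors c1@3 c3@3 c4@3 c2@6, authorship 134..2
After op 8 (move_right): buffer="wwwcow" (len 6), cursors c1@4 c3@4 c4@4 c2@6, authorship 134..2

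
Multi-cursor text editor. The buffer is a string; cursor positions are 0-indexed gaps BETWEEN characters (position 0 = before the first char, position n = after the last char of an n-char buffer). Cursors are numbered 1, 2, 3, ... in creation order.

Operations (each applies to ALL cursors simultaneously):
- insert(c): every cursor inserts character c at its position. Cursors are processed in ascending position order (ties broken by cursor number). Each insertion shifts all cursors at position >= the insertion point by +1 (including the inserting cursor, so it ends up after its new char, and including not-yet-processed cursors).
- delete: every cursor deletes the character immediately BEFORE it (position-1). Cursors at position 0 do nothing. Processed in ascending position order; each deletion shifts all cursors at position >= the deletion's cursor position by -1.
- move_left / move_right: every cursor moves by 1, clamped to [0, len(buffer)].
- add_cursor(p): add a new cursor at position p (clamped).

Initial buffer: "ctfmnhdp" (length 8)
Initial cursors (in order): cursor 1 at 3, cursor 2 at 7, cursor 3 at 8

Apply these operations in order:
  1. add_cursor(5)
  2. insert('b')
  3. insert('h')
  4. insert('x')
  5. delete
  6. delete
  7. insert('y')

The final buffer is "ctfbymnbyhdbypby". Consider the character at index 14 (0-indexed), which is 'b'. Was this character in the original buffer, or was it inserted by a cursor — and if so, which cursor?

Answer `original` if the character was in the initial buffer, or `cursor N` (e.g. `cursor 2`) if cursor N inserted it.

After op 1 (add_cursor(5)): buffer="ctfmnhdp" (len 8), cursors c1@3 c4@5 c2@7 c3@8, authorship ........
After op 2 (insert('b')): buffer="ctfbmnbhdbpb" (len 12), cursors c1@4 c4@7 c2@10 c3@12, authorship ...1..4..2.3
After op 3 (insert('h')): buffer="ctfbhmnbhhdbhpbh" (len 16), cursors c1@5 c4@9 c2@13 c3@16, authorship ...11..44..22.33
After op 4 (insert('x')): buffer="ctfbhxmnbhxhdbhxpbhx" (len 20), cursors c1@6 c4@11 c2@16 c3@20, authorship ...111..444..222.333
After op 5 (delete): buffer="ctfbhmnbhhdbhpbh" (len 16), cursors c1@5 c4@9 c2@13 c3@16, authorship ...11..44..22.33
After op 6 (delete): buffer="ctfbmnbhdbpb" (len 12), cursors c1@4 c4@7 c2@10 c3@12, authorship ...1..4..2.3
After op 7 (insert('y')): buffer="ctfbymnbyhdbypby" (len 16), cursors c1@5 c4@9 c2@13 c3@16, authorship ...11..44..22.33
Authorship (.=original, N=cursor N): . . . 1 1 . . 4 4 . . 2 2 . 3 3
Index 14: author = 3

Answer: cursor 3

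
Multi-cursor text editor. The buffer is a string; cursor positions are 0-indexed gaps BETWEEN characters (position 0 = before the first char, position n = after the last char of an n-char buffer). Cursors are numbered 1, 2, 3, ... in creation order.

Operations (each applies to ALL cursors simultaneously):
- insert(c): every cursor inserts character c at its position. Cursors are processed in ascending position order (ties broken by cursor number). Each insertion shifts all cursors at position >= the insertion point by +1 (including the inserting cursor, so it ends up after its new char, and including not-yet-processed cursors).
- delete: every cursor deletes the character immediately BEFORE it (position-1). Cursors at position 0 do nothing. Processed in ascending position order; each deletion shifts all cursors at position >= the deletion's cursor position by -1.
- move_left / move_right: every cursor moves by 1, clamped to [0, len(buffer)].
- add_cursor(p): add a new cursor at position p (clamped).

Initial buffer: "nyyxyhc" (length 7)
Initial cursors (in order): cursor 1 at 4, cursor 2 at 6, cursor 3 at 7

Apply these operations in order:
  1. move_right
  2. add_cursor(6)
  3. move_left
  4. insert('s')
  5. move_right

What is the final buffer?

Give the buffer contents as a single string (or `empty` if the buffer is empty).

Answer: nyyxsyshssc

Derivation:
After op 1 (move_right): buffer="nyyxyhc" (len 7), cursors c1@5 c2@7 c3@7, authorship .......
After op 2 (add_cursor(6)): buffer="nyyxyhc" (len 7), cursors c1@5 c4@6 c2@7 c3@7, authorship .......
After op 3 (move_left): buffer="nyyxyhc" (len 7), cursors c1@4 c4@5 c2@6 c3@6, authorship .......
After op 4 (insert('s')): buffer="nyyxsyshssc" (len 11), cursors c1@5 c4@7 c2@10 c3@10, authorship ....1.4.23.
After op 5 (move_right): buffer="nyyxsyshssc" (len 11), cursors c1@6 c4@8 c2@11 c3@11, authorship ....1.4.23.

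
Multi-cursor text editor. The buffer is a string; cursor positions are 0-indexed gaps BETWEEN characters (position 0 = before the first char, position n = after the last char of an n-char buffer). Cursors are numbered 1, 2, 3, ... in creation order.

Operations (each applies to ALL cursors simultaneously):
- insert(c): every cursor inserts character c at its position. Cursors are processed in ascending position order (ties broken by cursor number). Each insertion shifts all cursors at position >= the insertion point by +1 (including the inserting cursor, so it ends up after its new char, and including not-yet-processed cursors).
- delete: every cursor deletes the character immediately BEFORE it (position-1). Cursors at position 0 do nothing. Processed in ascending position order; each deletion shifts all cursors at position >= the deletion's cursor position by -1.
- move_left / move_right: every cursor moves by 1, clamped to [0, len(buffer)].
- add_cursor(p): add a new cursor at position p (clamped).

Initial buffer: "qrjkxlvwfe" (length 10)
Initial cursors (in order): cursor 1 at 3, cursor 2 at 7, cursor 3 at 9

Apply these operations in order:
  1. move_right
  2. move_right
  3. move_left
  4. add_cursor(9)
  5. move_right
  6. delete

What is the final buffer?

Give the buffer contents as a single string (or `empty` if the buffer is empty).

Answer: qrjklv

Derivation:
After op 1 (move_right): buffer="qrjkxlvwfe" (len 10), cursors c1@4 c2@8 c3@10, authorship ..........
After op 2 (move_right): buffer="qrjkxlvwfe" (len 10), cursors c1@5 c2@9 c3@10, authorship ..........
After op 3 (move_left): buffer="qrjkxlvwfe" (len 10), cursors c1@4 c2@8 c3@9, authorship ..........
After op 4 (add_cursor(9)): buffer="qrjkxlvwfe" (len 10), cursors c1@4 c2@8 c3@9 c4@9, authorship ..........
After op 5 (move_right): buffer="qrjkxlvwfe" (len 10), cursors c1@5 c2@9 c3@10 c4@10, authorship ..........
After op 6 (delete): buffer="qrjklv" (len 6), cursors c1@4 c2@6 c3@6 c4@6, authorship ......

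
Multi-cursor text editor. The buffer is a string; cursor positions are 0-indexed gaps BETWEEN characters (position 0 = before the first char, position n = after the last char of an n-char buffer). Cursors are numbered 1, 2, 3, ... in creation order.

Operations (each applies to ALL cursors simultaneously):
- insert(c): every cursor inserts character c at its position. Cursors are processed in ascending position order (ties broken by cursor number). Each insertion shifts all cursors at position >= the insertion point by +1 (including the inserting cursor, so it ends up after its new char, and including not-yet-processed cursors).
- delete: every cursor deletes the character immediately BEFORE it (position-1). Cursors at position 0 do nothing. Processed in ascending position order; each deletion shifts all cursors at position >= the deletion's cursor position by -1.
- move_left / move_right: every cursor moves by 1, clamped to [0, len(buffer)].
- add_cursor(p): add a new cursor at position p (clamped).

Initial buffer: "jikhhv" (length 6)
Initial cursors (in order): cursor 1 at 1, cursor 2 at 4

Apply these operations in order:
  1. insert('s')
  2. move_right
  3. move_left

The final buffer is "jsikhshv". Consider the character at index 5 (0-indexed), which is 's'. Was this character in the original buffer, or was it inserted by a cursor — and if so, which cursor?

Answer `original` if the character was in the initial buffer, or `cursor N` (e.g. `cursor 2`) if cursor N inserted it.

Answer: cursor 2

Derivation:
After op 1 (insert('s')): buffer="jsikhshv" (len 8), cursors c1@2 c2@6, authorship .1...2..
After op 2 (move_right): buffer="jsikhshv" (len 8), cursors c1@3 c2@7, authorship .1...2..
After op 3 (move_left): buffer="jsikhshv" (len 8), cursors c1@2 c2@6, authorship .1...2..
Authorship (.=original, N=cursor N): . 1 . . . 2 . .
Index 5: author = 2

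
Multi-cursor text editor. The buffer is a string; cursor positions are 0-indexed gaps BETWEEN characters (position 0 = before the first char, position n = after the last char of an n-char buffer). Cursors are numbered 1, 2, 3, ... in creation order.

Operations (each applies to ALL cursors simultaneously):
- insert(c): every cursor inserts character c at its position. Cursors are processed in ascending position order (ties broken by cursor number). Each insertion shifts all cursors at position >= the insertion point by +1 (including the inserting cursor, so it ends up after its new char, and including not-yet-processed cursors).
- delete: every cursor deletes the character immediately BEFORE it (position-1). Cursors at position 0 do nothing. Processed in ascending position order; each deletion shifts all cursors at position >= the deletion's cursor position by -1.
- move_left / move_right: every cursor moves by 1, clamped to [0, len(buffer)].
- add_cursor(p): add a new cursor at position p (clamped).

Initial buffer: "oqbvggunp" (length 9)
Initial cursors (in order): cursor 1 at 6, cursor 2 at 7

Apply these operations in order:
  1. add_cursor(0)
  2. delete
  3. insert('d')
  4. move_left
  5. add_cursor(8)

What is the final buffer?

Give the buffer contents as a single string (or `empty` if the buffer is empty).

Answer: doqbvgddnp

Derivation:
After op 1 (add_cursor(0)): buffer="oqbvggunp" (len 9), cursors c3@0 c1@6 c2@7, authorship .........
After op 2 (delete): buffer="oqbvgnp" (len 7), cursors c3@0 c1@5 c2@5, authorship .......
After op 3 (insert('d')): buffer="doqbvgddnp" (len 10), cursors c3@1 c1@8 c2@8, authorship 3.....12..
After op 4 (move_left): buffer="doqbvgddnp" (len 10), cursors c3@0 c1@7 c2@7, authorship 3.....12..
After op 5 (add_cursor(8)): buffer="doqbvgddnp" (len 10), cursors c3@0 c1@7 c2@7 c4@8, authorship 3.....12..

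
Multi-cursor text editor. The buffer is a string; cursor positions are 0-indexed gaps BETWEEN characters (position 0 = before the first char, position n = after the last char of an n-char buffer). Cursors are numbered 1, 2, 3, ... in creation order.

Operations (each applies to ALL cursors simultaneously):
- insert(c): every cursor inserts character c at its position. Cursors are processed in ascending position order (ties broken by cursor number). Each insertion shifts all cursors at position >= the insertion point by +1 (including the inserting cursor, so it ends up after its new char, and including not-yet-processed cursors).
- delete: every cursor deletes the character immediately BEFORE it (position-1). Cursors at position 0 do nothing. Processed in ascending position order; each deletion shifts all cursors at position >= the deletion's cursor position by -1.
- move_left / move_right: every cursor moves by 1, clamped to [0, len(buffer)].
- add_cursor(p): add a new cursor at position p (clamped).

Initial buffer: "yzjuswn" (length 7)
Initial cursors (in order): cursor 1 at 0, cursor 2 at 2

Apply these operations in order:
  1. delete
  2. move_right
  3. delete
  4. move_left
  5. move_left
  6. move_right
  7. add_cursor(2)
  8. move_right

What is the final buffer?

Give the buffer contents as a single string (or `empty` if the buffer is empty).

Answer: uswn

Derivation:
After op 1 (delete): buffer="yjuswn" (len 6), cursors c1@0 c2@1, authorship ......
After op 2 (move_right): buffer="yjuswn" (len 6), cursors c1@1 c2@2, authorship ......
After op 3 (delete): buffer="uswn" (len 4), cursors c1@0 c2@0, authorship ....
After op 4 (move_left): buffer="uswn" (len 4), cursors c1@0 c2@0, authorship ....
After op 5 (move_left): buffer="uswn" (len 4), cursors c1@0 c2@0, authorship ....
After op 6 (move_right): buffer="uswn" (len 4), cursors c1@1 c2@1, authorship ....
After op 7 (add_cursor(2)): buffer="uswn" (len 4), cursors c1@1 c2@1 c3@2, authorship ....
After op 8 (move_right): buffer="uswn" (len 4), cursors c1@2 c2@2 c3@3, authorship ....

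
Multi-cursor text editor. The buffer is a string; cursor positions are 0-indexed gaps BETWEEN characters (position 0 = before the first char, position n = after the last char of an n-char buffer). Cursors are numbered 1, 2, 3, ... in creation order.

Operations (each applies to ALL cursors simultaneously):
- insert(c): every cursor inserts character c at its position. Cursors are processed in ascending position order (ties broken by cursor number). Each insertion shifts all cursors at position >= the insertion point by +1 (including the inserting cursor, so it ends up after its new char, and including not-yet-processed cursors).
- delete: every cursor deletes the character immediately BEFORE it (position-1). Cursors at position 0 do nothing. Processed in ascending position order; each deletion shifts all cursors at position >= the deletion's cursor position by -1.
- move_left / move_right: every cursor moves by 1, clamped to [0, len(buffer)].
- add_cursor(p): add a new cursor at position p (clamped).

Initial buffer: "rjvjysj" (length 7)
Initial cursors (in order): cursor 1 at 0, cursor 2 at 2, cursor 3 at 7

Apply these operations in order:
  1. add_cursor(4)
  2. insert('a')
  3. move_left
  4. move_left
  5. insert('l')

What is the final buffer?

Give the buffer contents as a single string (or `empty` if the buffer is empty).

Answer: larljavljayslja

Derivation:
After op 1 (add_cursor(4)): buffer="rjvjysj" (len 7), cursors c1@0 c2@2 c4@4 c3@7, authorship .......
After op 2 (insert('a')): buffer="arjavjaysja" (len 11), cursors c1@1 c2@4 c4@7 c3@11, authorship 1..2..4...3
After op 3 (move_left): buffer="arjavjaysja" (len 11), cursors c1@0 c2@3 c4@6 c3@10, authorship 1..2..4...3
After op 4 (move_left): buffer="arjavjaysja" (len 11), cursors c1@0 c2@2 c4@5 c3@9, authorship 1..2..4...3
After op 5 (insert('l')): buffer="larljavljayslja" (len 15), cursors c1@1 c2@4 c4@8 c3@13, authorship 11.2.2.4.4..3.3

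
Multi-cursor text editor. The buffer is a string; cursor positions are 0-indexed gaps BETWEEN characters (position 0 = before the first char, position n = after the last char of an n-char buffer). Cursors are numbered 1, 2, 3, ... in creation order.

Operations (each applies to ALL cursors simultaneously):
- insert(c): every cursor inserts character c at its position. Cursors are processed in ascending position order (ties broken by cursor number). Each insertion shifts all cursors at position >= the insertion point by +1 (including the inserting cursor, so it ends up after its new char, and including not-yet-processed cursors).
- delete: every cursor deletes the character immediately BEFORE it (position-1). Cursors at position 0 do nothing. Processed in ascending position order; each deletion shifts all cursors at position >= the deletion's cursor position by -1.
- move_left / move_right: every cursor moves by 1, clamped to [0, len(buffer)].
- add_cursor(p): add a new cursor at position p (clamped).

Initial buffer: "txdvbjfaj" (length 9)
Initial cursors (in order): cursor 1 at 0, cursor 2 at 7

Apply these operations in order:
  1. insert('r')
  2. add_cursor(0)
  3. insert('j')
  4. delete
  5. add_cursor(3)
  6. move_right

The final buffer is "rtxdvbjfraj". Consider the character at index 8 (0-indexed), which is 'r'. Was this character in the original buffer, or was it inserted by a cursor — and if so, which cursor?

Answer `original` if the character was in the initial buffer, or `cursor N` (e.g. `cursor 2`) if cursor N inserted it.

After op 1 (insert('r')): buffer="rtxdvbjfraj" (len 11), cursors c1@1 c2@9, authorship 1.......2..
After op 2 (add_cursor(0)): buffer="rtxdvbjfraj" (len 11), cursors c3@0 c1@1 c2@9, authorship 1.......2..
After op 3 (insert('j')): buffer="jrjtxdvbjfrjaj" (len 14), cursors c3@1 c1@3 c2@12, authorship 311.......22..
After op 4 (delete): buffer="rtxdvbjfraj" (len 11), cursors c3@0 c1@1 c2@9, authorship 1.......2..
After op 5 (add_cursor(3)): buffer="rtxdvbjfraj" (len 11), cursors c3@0 c1@1 c4@3 c2@9, authorship 1.......2..
After op 6 (move_right): buffer="rtxdvbjfraj" (len 11), cursors c3@1 c1@2 c4@4 c2@10, authorship 1.......2..
Authorship (.=original, N=cursor N): 1 . . . . . . . 2 . .
Index 8: author = 2

Answer: cursor 2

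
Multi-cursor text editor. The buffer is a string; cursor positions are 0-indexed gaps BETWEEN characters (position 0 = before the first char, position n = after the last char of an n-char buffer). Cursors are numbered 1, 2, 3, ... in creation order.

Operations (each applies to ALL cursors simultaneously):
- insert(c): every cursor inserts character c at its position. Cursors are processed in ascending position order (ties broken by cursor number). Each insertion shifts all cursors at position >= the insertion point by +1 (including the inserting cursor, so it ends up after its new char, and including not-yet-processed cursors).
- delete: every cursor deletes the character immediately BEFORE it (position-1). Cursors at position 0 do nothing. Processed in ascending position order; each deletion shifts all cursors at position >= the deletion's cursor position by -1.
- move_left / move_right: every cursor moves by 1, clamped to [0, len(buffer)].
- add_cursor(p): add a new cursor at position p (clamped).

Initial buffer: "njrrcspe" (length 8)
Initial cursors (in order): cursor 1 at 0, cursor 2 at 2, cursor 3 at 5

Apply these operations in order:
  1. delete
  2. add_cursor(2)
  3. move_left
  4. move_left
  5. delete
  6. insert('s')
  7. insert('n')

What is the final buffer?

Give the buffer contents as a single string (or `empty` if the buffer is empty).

Answer: ssssnnnnrrspe

Derivation:
After op 1 (delete): buffer="nrrspe" (len 6), cursors c1@0 c2@1 c3@3, authorship ......
After op 2 (add_cursor(2)): buffer="nrrspe" (len 6), cursors c1@0 c2@1 c4@2 c3@3, authorship ......
After op 3 (move_left): buffer="nrrspe" (len 6), cursors c1@0 c2@0 c4@1 c3@2, authorship ......
After op 4 (move_left): buffer="nrrspe" (len 6), cursors c1@0 c2@0 c4@0 c3@1, authorship ......
After op 5 (delete): buffer="rrspe" (len 5), cursors c1@0 c2@0 c3@0 c4@0, authorship .....
After op 6 (insert('s')): buffer="ssssrrspe" (len 9), cursors c1@4 c2@4 c3@4 c4@4, authorship 1234.....
After op 7 (insert('n')): buffer="ssssnnnnrrspe" (len 13), cursors c1@8 c2@8 c3@8 c4@8, authorship 12341234.....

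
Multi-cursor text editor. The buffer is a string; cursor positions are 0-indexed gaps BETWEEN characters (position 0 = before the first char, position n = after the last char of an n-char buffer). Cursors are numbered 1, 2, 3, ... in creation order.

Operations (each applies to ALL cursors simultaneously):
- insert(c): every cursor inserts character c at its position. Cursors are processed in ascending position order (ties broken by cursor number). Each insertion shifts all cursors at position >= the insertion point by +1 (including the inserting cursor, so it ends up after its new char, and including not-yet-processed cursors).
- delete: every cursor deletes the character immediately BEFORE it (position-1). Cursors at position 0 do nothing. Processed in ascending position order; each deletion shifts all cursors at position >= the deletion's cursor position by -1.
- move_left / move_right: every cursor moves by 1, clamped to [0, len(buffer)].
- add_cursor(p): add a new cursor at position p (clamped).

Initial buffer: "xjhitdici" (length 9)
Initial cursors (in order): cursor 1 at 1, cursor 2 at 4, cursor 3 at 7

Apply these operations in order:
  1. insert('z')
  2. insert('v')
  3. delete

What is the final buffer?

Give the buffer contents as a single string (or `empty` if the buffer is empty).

After op 1 (insert('z')): buffer="xzjhiztdizci" (len 12), cursors c1@2 c2@6 c3@10, authorship .1...2...3..
After op 2 (insert('v')): buffer="xzvjhizvtdizvci" (len 15), cursors c1@3 c2@8 c3@13, authorship .11...22...33..
After op 3 (delete): buffer="xzjhiztdizci" (len 12), cursors c1@2 c2@6 c3@10, authorship .1...2...3..

Answer: xzjhiztdizci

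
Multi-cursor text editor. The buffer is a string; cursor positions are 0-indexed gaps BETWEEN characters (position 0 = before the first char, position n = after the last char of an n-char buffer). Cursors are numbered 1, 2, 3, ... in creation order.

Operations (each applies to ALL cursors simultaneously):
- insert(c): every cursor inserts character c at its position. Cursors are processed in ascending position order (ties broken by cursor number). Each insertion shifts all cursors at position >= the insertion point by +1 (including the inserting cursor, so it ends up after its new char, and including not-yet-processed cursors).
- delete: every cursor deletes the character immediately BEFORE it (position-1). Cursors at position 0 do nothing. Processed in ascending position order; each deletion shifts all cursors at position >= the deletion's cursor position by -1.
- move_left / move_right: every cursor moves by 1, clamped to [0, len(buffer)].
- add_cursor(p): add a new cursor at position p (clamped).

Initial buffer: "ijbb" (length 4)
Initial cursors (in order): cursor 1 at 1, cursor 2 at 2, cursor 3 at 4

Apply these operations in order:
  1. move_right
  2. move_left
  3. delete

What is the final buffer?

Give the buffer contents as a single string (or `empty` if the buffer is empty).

After op 1 (move_right): buffer="ijbb" (len 4), cursors c1@2 c2@3 c3@4, authorship ....
After op 2 (move_left): buffer="ijbb" (len 4), cursors c1@1 c2@2 c3@3, authorship ....
After op 3 (delete): buffer="b" (len 1), cursors c1@0 c2@0 c3@0, authorship .

Answer: b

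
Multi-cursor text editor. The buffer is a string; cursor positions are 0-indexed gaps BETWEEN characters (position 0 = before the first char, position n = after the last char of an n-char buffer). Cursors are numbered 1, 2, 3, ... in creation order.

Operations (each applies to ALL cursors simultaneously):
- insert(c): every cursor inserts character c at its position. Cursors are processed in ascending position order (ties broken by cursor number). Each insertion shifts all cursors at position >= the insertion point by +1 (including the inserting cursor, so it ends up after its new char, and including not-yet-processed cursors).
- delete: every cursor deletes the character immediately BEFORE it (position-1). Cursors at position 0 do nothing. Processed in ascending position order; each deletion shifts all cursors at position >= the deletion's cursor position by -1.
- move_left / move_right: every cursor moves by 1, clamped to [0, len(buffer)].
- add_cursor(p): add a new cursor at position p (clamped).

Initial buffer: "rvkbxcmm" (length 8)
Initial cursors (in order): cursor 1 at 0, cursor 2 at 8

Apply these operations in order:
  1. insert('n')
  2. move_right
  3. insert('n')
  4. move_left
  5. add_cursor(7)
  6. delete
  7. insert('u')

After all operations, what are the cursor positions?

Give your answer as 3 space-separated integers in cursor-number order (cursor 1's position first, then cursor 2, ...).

After op 1 (insert('n')): buffer="nrvkbxcmmn" (len 10), cursors c1@1 c2@10, authorship 1........2
After op 2 (move_right): buffer="nrvkbxcmmn" (len 10), cursors c1@2 c2@10, authorship 1........2
After op 3 (insert('n')): buffer="nrnvkbxcmmnn" (len 12), cursors c1@3 c2@12, authorship 1.1.......22
After op 4 (move_left): buffer="nrnvkbxcmmnn" (len 12), cursors c1@2 c2@11, authorship 1.1.......22
After op 5 (add_cursor(7)): buffer="nrnvkbxcmmnn" (len 12), cursors c1@2 c3@7 c2@11, authorship 1.1.......22
After op 6 (delete): buffer="nnvkbcmmn" (len 9), cursors c1@1 c3@5 c2@8, authorship 11......2
After op 7 (insert('u')): buffer="nunvkbucmmun" (len 12), cursors c1@2 c3@7 c2@11, authorship 111...3...22

Answer: 2 11 7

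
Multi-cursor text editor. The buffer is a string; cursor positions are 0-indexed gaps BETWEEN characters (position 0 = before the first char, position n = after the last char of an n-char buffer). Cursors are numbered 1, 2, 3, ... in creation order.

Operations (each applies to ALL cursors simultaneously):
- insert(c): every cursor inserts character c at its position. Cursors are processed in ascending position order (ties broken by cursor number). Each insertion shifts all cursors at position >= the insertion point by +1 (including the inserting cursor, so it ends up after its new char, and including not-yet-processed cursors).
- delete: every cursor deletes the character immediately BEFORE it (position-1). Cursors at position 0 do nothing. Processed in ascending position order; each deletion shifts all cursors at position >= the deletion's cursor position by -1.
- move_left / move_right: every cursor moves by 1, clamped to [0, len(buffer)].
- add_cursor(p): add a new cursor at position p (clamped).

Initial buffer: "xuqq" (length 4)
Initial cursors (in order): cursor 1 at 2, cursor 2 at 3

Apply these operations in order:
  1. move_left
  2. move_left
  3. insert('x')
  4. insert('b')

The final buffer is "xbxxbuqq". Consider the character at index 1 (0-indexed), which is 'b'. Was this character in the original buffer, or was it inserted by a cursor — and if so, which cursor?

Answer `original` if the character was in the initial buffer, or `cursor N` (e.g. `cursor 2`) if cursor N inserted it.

Answer: cursor 1

Derivation:
After op 1 (move_left): buffer="xuqq" (len 4), cursors c1@1 c2@2, authorship ....
After op 2 (move_left): buffer="xuqq" (len 4), cursors c1@0 c2@1, authorship ....
After op 3 (insert('x')): buffer="xxxuqq" (len 6), cursors c1@1 c2@3, authorship 1.2...
After op 4 (insert('b')): buffer="xbxxbuqq" (len 8), cursors c1@2 c2@5, authorship 11.22...
Authorship (.=original, N=cursor N): 1 1 . 2 2 . . .
Index 1: author = 1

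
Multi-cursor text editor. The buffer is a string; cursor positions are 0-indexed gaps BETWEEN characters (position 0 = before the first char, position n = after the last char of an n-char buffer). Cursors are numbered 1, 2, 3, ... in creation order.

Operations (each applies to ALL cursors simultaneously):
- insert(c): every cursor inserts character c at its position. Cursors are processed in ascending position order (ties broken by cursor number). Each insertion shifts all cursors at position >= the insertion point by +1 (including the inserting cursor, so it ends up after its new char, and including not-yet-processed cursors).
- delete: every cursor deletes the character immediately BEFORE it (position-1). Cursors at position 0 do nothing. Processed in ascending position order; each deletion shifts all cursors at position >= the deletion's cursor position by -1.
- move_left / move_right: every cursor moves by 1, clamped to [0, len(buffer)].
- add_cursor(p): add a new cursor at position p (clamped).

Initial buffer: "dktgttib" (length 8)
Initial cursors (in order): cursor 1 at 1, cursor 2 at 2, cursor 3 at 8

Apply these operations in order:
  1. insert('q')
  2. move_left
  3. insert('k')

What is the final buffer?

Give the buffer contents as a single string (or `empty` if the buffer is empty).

After op 1 (insert('q')): buffer="dqkqtgttibq" (len 11), cursors c1@2 c2@4 c3@11, authorship .1.2......3
After op 2 (move_left): buffer="dqkqtgttibq" (len 11), cursors c1@1 c2@3 c3@10, authorship .1.2......3
After op 3 (insert('k')): buffer="dkqkkqtgttibkq" (len 14), cursors c1@2 c2@5 c3@13, authorship .11.22......33

Answer: dkqkkqtgttibkq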